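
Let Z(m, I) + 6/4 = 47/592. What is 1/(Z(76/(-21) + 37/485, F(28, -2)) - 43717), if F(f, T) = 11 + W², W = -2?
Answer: -592/25881305 ≈ -2.2874e-5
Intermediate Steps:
F(f, T) = 15 (F(f, T) = 11 + (-2)² = 11 + 4 = 15)
Z(m, I) = -841/592 (Z(m, I) = -3/2 + 47/592 = -841/592)
1/(Z(76/(-21) + 37/485, F(28, -2)) - 43717) = 1/(-841/592 - 43717) = 1/(-25881305/592) = -592/25881305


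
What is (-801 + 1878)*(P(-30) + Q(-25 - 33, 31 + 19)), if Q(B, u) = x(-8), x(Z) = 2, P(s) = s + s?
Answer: -62466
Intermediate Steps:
P(s) = 2*s
Q(B, u) = 2
(-801 + 1878)*(P(-30) + Q(-25 - 33, 31 + 19)) = (-801 + 1878)*(2*(-30) + 2) = 1077*(-60 + 2) = 1077*(-58) = -62466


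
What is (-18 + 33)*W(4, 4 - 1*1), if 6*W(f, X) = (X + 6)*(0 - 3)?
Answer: -135/2 ≈ -67.500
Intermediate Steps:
W(f, X) = -3 - X/2 (W(f, X) = ((X + 6)*(0 - 3))/6 = ((6 + X)*(-3))/6 = (-18 - 3*X)/6 = -3 - X/2)
(-18 + 33)*W(4, 4 - 1*1) = (-18 + 33)*(-3 - (4 - 1*1)/2) = 15*(-3 - (4 - 1)/2) = 15*(-3 - 1/2*3) = 15*(-3 - 3/2) = 15*(-9/2) = -135/2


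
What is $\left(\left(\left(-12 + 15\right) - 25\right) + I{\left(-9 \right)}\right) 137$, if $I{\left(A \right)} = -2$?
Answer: $-3288$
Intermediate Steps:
$\left(\left(\left(-12 + 15\right) - 25\right) + I{\left(-9 \right)}\right) 137 = \left(\left(\left(-12 + 15\right) - 25\right) - 2\right) 137 = \left(\left(3 - 25\right) - 2\right) 137 = \left(-22 - 2\right) 137 = \left(-24\right) 137 = -3288$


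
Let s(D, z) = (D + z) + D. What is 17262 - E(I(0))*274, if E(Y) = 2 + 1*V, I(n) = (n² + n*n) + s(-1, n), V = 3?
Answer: 15892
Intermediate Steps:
s(D, z) = z + 2*D
I(n) = -2 + n + 2*n² (I(n) = (n² + n*n) + (n + 2*(-1)) = (n² + n²) + (n - 2) = 2*n² + (-2 + n) = -2 + n + 2*n²)
E(Y) = 5 (E(Y) = 2 + 1*3 = 2 + 3 = 5)
17262 - E(I(0))*274 = 17262 - 5*274 = 17262 - 1*1370 = 17262 - 1370 = 15892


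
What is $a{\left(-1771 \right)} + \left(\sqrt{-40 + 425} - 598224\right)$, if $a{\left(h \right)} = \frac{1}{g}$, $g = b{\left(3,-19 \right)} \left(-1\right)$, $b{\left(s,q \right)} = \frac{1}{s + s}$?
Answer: $-598230 + \sqrt{385} \approx -5.9821 \cdot 10^{5}$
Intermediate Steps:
$b{\left(s,q \right)} = \frac{1}{2 s}$
$g = - \frac{1}{6}$ ($g = \frac{1}{2 \cdot 3} \left(-1\right) = \frac{1}{2} \cdot \frac{1}{3} \left(-1\right) = \frac{1}{6} \left(-1\right) = - \frac{1}{6} \approx -0.16667$)
$a{\left(h \right)} = -6$ ($a{\left(h \right)} = \frac{1}{- \frac{1}{6}} = -6$)
$a{\left(-1771 \right)} + \left(\sqrt{-40 + 425} - 598224\right) = -6 + \left(\sqrt{-40 + 425} - 598224\right) = -6 - \left(598224 - \sqrt{385}\right) = -598230 + \sqrt{385}$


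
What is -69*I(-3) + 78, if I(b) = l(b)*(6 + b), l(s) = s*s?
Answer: -1785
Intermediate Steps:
l(s) = s**2
I(b) = b**2*(6 + b)
-69*I(-3) + 78 = -69*(-3)**2*(6 - 3) + 78 = -621*3 + 78 = -69*27 + 78 = -1863 + 78 = -1785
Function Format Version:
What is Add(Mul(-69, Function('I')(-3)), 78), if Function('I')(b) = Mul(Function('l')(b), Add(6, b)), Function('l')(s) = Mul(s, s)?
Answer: -1785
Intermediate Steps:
Function('l')(s) = Pow(s, 2)
Function('I')(b) = Mul(Pow(b, 2), Add(6, b))
Add(Mul(-69, Function('I')(-3)), 78) = Add(Mul(-69, Mul(Pow(-3, 2), Add(6, -3))), 78) = Add(Mul(-69, Mul(9, 3)), 78) = Add(Mul(-69, 27), 78) = Add(-1863, 78) = -1785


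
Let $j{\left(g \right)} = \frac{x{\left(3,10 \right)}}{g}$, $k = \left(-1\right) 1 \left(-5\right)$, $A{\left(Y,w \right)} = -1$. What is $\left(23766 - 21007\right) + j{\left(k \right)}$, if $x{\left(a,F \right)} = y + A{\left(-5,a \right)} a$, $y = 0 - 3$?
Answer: $\frac{13789}{5} \approx 2757.8$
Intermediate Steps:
$y = -3$
$x{\left(a,F \right)} = -3 - a$
$k = 5$ ($k = \left(-1\right) \left(-5\right) = 5$)
$j{\left(g \right)} = - \frac{6}{g}$ ($j{\left(g \right)} = \frac{-3 - 3}{g} = - \frac{6}{g}$)
$\left(23766 - 21007\right) + j{\left(k \right)} = \left(23766 - 21007\right) - \frac{6}{5} = 2759 - \frac{6}{5} = \frac{13789}{5}$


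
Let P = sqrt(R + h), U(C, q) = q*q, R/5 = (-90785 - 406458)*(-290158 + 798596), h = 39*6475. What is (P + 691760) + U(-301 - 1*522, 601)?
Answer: 1052961 + I*sqrt(1264085929645) ≈ 1.053e+6 + 1.1243e+6*I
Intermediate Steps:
h = 252525
R = -1264086182170 (R = 5*((-90785 - 406458)*(-290158 + 798596)) = 5*(-497243*508438) = 5*(-252817236434) = -1264086182170)
U(C, q) = q**2
P = I*sqrt(1264085929645) (P = sqrt(-1264086182170 + 252525) = sqrt(-1264085929645) = I*sqrt(1264085929645) ≈ 1.1243e+6*I)
(P + 691760) + U(-301 - 1*522, 601) = (I*sqrt(1264085929645) + 691760) + 601**2 = (691760 + I*sqrt(1264085929645)) + 361201 = 1052961 + I*sqrt(1264085929645)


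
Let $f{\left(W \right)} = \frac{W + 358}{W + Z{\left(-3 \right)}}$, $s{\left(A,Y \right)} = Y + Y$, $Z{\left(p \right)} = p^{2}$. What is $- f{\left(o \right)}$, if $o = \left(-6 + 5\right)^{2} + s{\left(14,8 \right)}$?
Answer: $- \frac{375}{26} \approx -14.423$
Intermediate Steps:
$s{\left(A,Y \right)} = 2 Y$
$o = 17$ ($o = \left(-6 + 5\right)^{2} + 2 \cdot 8 = \left(-1\right)^{2} + 16 = 1 + 16 = 17$)
$f{\left(W \right)} = \frac{358 + W}{9 + W}$ ($f{\left(W \right)} = \frac{W + 358}{W + \left(-3\right)^{2}} = \frac{358 + W}{W + 9} = \frac{358 + W}{9 + W}$)
$- f{\left(o \right)} = - \frac{358 + 17}{9 + 17} = - \frac{375}{26}$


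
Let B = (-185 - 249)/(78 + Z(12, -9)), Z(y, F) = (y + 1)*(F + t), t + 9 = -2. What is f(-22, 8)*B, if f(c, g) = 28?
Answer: 868/13 ≈ 66.769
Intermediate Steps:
t = -11 (t = -9 - 2 = -11)
Z(y, F) = (1 + y)*(-11 + F) (Z(y, F) = (y + 1)*(F - 11) = (1 + y)*(-11 + F))
B = 31/13 (B = (-185 - 249)/(78 + (-11 - 9 - 11*12 - 9*12)) = -434/(78 + (-11 - 9 - 132 - 108)) = -434/(78 - 260) = -434/(-182) = -434*(-1/182) = 31/13 ≈ 2.3846)
f(-22, 8)*B = 28*(31/13) = 868/13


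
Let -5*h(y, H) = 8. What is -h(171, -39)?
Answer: 8/5 ≈ 1.6000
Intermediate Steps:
h(y, H) = -8/5 (h(y, H) = -1/5*8 = -8/5)
-h(171, -39) = -1*(-8/5) = 8/5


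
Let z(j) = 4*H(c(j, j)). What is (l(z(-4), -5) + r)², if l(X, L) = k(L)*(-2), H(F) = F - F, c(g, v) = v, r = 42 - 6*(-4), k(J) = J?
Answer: 5776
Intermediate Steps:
r = 66 (r = 42 - 1*(-24) = 42 + 24 = 66)
H(F) = 0
z(j) = 0 (z(j) = 4*0 = 0)
l(X, L) = -2*L (l(X, L) = L*(-2) = -2*L)
(l(z(-4), -5) + r)² = (-2*(-5) + 66)² = (10 + 66)² = 76² = 5776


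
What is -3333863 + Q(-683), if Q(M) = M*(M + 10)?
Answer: -2874204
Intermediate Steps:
Q(M) = M*(10 + M)
-3333863 + Q(-683) = -3333863 - 683*(10 - 683) = -3333863 - 683*(-673) = -3333863 + 459659 = -2874204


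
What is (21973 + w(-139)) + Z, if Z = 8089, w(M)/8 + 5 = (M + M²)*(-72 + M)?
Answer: -32349194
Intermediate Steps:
w(M) = -40 + 8*(-72 + M)*(M + M²) (w(M) = -40 + 8*((M + M²)*(-72 + M)) = -40 + 8*((-72 + M)*(M + M²)) = -40 + 8*(-72 + M)*(M + M²))
(21973 + w(-139)) + Z = (21973 + (-40 - 576*(-139) - 568*(-139)² + 8*(-139)³)) + 8089 = (21973 + (-40 + 80064 - 568*19321 + 8*(-2685619))) + 8089 = (21973 + (-40 + 80064 - 10974328 - 21484952)) + 8089 = (21973 - 32379256) + 8089 = -32357283 + 8089 = -32349194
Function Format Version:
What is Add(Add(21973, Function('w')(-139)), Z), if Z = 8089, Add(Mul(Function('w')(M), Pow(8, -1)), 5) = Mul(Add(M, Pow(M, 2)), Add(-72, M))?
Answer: -32349194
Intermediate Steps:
Function('w')(M) = Add(-40, Mul(8, Add(-72, M), Add(M, Pow(M, 2)))) (Function('w')(M) = Add(-40, Mul(8, Mul(Add(M, Pow(M, 2)), Add(-72, M)))) = Add(-40, Mul(8, Mul(Add(-72, M), Add(M, Pow(M, 2))))) = Add(-40, Mul(8, Add(-72, M), Add(M, Pow(M, 2)))))
Add(Add(21973, Function('w')(-139)), Z) = Add(Add(21973, Add(-40, Mul(-576, -139), Mul(-568, Pow(-139, 2)), Mul(8, Pow(-139, 3)))), 8089) = Add(Add(21973, Add(-40, 80064, Mul(-568, 19321), Mul(8, -2685619))), 8089) = Add(Add(21973, Add(-40, 80064, -10974328, -21484952)), 8089) = Add(Add(21973, -32379256), 8089) = Add(-32357283, 8089) = -32349194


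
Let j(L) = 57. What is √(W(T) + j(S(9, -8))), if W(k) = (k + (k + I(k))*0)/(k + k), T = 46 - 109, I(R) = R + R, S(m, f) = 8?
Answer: √230/2 ≈ 7.5829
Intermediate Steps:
I(R) = 2*R
T = -63
W(k) = ½ (W(k) = (k + (k + 2*k)*0)/(k + k) = (k + (3*k)*0)/((2*k)) = (k + 0)*(1/(2*k)) = k*(1/(2*k)) = ½)
√(W(T) + j(S(9, -8))) = √(½ + 57) = √(115/2) = √230/2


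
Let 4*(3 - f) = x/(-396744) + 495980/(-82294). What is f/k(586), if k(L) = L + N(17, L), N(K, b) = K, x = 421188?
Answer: 8656029767/1093763299656 ≈ 0.0079140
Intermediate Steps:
k(L) = 17 + L (k(L) = L + 17 = 17 + L)
f = 25968089301/5441608456 (f = 3 - (421188/(-396744) + 495980/(-82294))/4 = 3 - (421188*(-1/396744) + 495980*(-1/82294))/4 = 3 - (-35099/33062 - 247990/41147)/4 = 3 - ¼*(-9643263933/1360402114) = 3 + 9643263933/5441608456 = 25968089301/5441608456 ≈ 4.7721)
f/k(586) = 25968089301/(5441608456*(17 + 586)) = (25968089301/5441608456)/603 = (25968089301/5441608456)*(1/603) = 8656029767/1093763299656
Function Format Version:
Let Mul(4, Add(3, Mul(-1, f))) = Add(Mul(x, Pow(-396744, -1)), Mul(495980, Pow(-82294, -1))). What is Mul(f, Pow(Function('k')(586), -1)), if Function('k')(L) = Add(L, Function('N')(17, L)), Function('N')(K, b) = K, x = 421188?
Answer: Rational(8656029767, 1093763299656) ≈ 0.0079140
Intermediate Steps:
Function('k')(L) = Add(17, L) (Function('k')(L) = Add(L, 17) = Add(17, L))
f = Rational(25968089301, 5441608456) (f = Add(3, Mul(Rational(-1, 4), Add(Mul(421188, Pow(-396744, -1)), Mul(495980, Pow(-82294, -1))))) = Add(3, Mul(Rational(-1, 4), Add(Mul(421188, Rational(-1, 396744)), Mul(495980, Rational(-1, 82294))))) = Add(3, Mul(Rational(-1, 4), Add(Rational(-35099, 33062), Rational(-247990, 41147)))) = Add(3, Mul(Rational(-1, 4), Rational(-9643263933, 1360402114))) = Add(3, Rational(9643263933, 5441608456)) = Rational(25968089301, 5441608456) ≈ 4.7721)
Mul(f, Pow(Function('k')(586), -1)) = Mul(Rational(25968089301, 5441608456), Pow(Add(17, 586), -1)) = Mul(Rational(25968089301, 5441608456), Pow(603, -1)) = Mul(Rational(25968089301, 5441608456), Rational(1, 603)) = Rational(8656029767, 1093763299656)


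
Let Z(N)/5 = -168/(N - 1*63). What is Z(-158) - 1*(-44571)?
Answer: 9851031/221 ≈ 44575.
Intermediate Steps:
Z(N) = -840/(-63 + N) (Z(N) = 5*(-168/(N - 1*63)) = 5*(-168/(N - 63)) = 5*(-168/(-63 + N)) = -840/(-63 + N))
Z(-158) - 1*(-44571) = -840/(-63 - 158) - 1*(-44571) = -840/(-221) + 44571 = -840*(-1/221) + 44571 = 840/221 + 44571 = 9851031/221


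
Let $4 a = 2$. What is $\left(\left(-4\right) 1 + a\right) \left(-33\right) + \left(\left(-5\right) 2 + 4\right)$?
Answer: $\frac{219}{2} \approx 109.5$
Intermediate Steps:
$a = \frac{1}{2}$ ($a = \frac{1}{4} \cdot 2 = \frac{1}{2} \approx 0.5$)
$\left(\left(-4\right) 1 + a\right) \left(-33\right) + \left(\left(-5\right) 2 + 4\right) = \left(\left(-4\right) 1 + \frac{1}{2}\right) \left(-33\right) + \left(\left(-5\right) 2 + 4\right) = \left(-4 + \frac{1}{2}\right) \left(-33\right) + \left(-10 + 4\right) = \left(- \frac{7}{2}\right) \left(-33\right) - 6 = \frac{231}{2} - 6 = \frac{219}{2}$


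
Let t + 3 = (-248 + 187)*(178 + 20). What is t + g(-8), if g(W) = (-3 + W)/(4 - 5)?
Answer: -12070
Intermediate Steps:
g(W) = 3 - W (g(W) = (-3 + W)/(-1) = (-3 + W)*(-1) = 3 - W)
t = -12081 (t = -3 + (-248 + 187)*(178 + 20) = -3 - 61*198 = -3 - 12078 = -12081)
t + g(-8) = -12081 + (3 - 1*(-8)) = -12081 + (3 + 8) = -12081 + 11 = -12070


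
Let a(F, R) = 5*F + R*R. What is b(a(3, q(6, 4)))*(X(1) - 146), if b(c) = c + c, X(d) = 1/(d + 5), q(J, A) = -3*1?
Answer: -7000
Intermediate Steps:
q(J, A) = -3
a(F, R) = R² + 5*F (a(F, R) = 5*F + R² = R² + 5*F)
X(d) = 1/(5 + d)
b(c) = 2*c
b(a(3, q(6, 4)))*(X(1) - 146) = (2*((-3)² + 5*3))*(1/(5 + 1) - 146) = (2*(9 + 15))*(1/6 - 146) = (2*24)*(⅙ - 146) = 48*(-875/6) = -7000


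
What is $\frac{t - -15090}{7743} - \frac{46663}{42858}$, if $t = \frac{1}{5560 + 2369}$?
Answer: $\frac{251451158053}{292359404214} \approx 0.86007$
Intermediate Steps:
$t = \frac{1}{7929} \approx 0.00012612$
$\frac{t - -15090}{7743} - \frac{46663}{42858} = \frac{\frac{1}{7929} - -15090}{7743} - \frac{46663}{42858} = \left(\frac{1}{7929} + 15090\right) \frac{1}{7743} - \frac{46663}{42858} = \frac{119648611}{7929} \cdot \frac{1}{7743} - \frac{46663}{42858} = \frac{119648611}{61394247} - \frac{46663}{42858} = \frac{251451158053}{292359404214}$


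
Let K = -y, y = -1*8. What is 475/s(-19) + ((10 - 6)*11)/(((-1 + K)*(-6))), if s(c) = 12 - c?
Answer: 9293/651 ≈ 14.275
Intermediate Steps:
y = -8
K = 8 (K = -1*(-8) = 8)
475/s(-19) + ((10 - 6)*11)/(((-1 + K)*(-6))) = 475/(12 - 1*(-19)) + ((10 - 6)*11)/(((-1 + 8)*(-6))) = 475/(12 + 19) + (4*11)/((7*(-6))) = 475/31 + 44/(-42) = 475*(1/31) + 44*(-1/42) = 475/31 - 22/21 = 9293/651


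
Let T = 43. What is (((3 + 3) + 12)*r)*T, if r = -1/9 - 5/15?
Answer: -344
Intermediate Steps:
r = -4/9 (r = -1*1/9 - 5*1/15 = -1/9 - 1/3 = -4/9 ≈ -0.44444)
(((3 + 3) + 12)*r)*T = (((3 + 3) + 12)*(-4/9))*43 = ((6 + 12)*(-4/9))*43 = (18*(-4/9))*43 = -8*43 = -344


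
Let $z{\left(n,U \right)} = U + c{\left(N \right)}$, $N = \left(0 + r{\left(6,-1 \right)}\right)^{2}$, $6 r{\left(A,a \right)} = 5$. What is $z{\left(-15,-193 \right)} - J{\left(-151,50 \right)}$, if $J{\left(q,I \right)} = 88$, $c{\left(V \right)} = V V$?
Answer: $- \frac{363551}{1296} \approx -280.52$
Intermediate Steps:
$r{\left(A,a \right)} = \frac{5}{6}$ ($r{\left(A,a \right)} = \frac{1}{6} \cdot 5 = \frac{5}{6}$)
$N = \frac{25}{36}$ ($N = \left(0 + \frac{5}{6}\right)^{2} = \left(\frac{5}{6}\right)^{2} = \frac{25}{36} \approx 0.69444$)
$c{\left(V \right)} = V^{2}$
$z{\left(n,U \right)} = \frac{625}{1296} + U$ ($z{\left(n,U \right)} = U + \left(\frac{25}{36}\right)^{2} = U + \frac{625}{1296} = \frac{625}{1296} + U$)
$z{\left(-15,-193 \right)} - J{\left(-151,50 \right)} = \left(\frac{625}{1296} - 193\right) - 88 = - \frac{249503}{1296} - 88 = - \frac{363551}{1296}$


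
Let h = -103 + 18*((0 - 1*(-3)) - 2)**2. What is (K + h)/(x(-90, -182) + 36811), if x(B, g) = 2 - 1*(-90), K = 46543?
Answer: 15486/12301 ≈ 1.2589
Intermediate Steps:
x(B, g) = 92 (x(B, g) = 2 + 90 = 92)
h = -85 (h = -103 + 18*((0 + 3) - 2)**2 = -103 + 18*(3 - 2)**2 = -103 + 18*1**2 = -103 + 18*1 = -103 + 18 = -85)
(K + h)/(x(-90, -182) + 36811) = (46543 - 85)/(92 + 36811) = 46458/36903 = 46458*(1/36903) = 15486/12301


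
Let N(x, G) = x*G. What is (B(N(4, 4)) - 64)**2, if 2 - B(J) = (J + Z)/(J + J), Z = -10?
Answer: 990025/256 ≈ 3867.3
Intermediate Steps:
N(x, G) = G*x
B(J) = 2 - (-10 + J)/(2*J) (B(J) = 2 - (J - 10)/(J + J) = 2 - (-10 + J)/(2*J))
(B(N(4, 4)) - 64)**2 = ((3/2 + 5/((4*4))) - 64)**2 = ((3/2 + 5/16) - 64)**2 = (29/16 - 64)**2 = (-995/16)**2 = 990025/256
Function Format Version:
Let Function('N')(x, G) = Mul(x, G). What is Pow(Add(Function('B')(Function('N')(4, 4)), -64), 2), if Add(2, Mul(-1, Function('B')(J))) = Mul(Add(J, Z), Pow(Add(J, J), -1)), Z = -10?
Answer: Rational(990025, 256) ≈ 3867.3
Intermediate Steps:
Function('N')(x, G) = Mul(G, x)
Function('B')(J) = Add(2, Mul(Rational(-1, 2), Pow(J, -1), Add(-10, J))) (Function('B')(J) = Add(2, Mul(-1, Mul(Add(J, -10), Pow(Add(J, J), -1)))) = Add(2, Mul(-1, Mul(Add(-10, J), Pow(Mul(2, J), -1)))) = Add(2, Mul(-1, Mul(Add(-10, J), Mul(Rational(1, 2), Pow(J, -1))))) = Add(2, Mul(-1, Mul(Rational(1, 2), Pow(J, -1), Add(-10, J)))) = Add(2, Mul(Rational(-1, 2), Pow(J, -1), Add(-10, J))))
Pow(Add(Function('B')(Function('N')(4, 4)), -64), 2) = Pow(Add(Add(Rational(3, 2), Mul(5, Pow(Mul(4, 4), -1))), -64), 2) = Pow(Add(Add(Rational(3, 2), Mul(5, Pow(16, -1))), -64), 2) = Pow(Add(Add(Rational(3, 2), Mul(5, Rational(1, 16))), -64), 2) = Pow(Add(Add(Rational(3, 2), Rational(5, 16)), -64), 2) = Pow(Add(Rational(29, 16), -64), 2) = Pow(Rational(-995, 16), 2) = Rational(990025, 256)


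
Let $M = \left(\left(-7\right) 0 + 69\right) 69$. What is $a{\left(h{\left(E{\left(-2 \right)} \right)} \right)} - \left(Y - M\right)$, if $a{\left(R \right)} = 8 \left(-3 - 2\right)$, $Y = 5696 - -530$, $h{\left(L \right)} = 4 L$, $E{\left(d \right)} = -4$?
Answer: $-1505$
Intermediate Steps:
$M = 4761$ ($M = \left(0 + 69\right) 69 = 69 \cdot 69 = 4761$)
$Y = 6226$ ($Y = 5696 + 530 = 6226$)
$a{\left(R \right)} = -40$ ($a{\left(R \right)} = 8 \left(-5\right) = -40$)
$a{\left(h{\left(E{\left(-2 \right)} \right)} \right)} - \left(Y - M\right) = -40 - \left(6226 - 4761\right) = -40 - 1465 = -1505$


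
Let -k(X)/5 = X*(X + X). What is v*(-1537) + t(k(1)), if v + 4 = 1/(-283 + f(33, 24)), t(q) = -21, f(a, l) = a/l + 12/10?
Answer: 68788039/11217 ≈ 6132.5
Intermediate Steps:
f(a, l) = 6/5 + a/l (f(a, l) = a/l + 12*(⅒) = a/l + 6/5 = 6/5 + a/l)
k(X) = -10*X² (k(X) = -5*X*(X + X) = -5*X*2*X = -10*X²)
v = -44908/11217 (v = -4 + 1/(-283 + (6/5 + 33/24)) = -4 + 1/(-283 + (6/5 + 33*(1/24))) = -4 + 1/(-283 + (6/5 + 11/8)) = -4 + 1/(-283 + 103/40) = -4 + 1/(-11217/40) = -4 - 40/11217 = -44908/11217 ≈ -4.0036)
v*(-1537) + t(k(1)) = -44908/11217*(-1537) - 21 = 69023596/11217 - 21 = 68788039/11217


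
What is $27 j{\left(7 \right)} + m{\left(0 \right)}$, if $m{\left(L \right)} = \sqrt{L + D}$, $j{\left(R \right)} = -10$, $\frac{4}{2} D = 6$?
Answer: $-270 + \sqrt{3} \approx -268.27$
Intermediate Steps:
$D = 3$ ($D = \frac{1}{2} \cdot 6 = 3$)
$m{\left(L \right)} = \sqrt{3 + L}$ ($m{\left(L \right)} = \sqrt{L + 3} = \sqrt{3 + L}$)
$27 j{\left(7 \right)} + m{\left(0 \right)} = 27 \left(-10\right) + \sqrt{3 + 0} = -270 + \sqrt{3}$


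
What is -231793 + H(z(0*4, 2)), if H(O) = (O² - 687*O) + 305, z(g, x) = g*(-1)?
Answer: -231488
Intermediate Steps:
z(g, x) = -g
H(O) = 305 + O² - 687*O
-231793 + H(z(0*4, 2)) = -231793 + (305 + (-0*4)² - (-687)*0*4) = -231793 + (305 + (-1*0)² - (-687)*0) = -231793 + (305 + 0² - 687*0) = -231793 + (305 + 0 + 0) = -231793 + 305 = -231488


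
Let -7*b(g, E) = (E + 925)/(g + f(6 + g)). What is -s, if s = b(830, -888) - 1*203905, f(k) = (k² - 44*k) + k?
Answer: 947433571667/4646446 ≈ 2.0391e+5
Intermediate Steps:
f(k) = k² - 43*k
b(g, E) = -(925 + E)/(7*(g + (-37 + g)*(6 + g))) (b(g, E) = -(E + 925)/(7*(g + (6 + g)*(-43 + (6 + g)))) = -(925 + E)/(7*(g + (6 + g)*(-37 + g))) = -(925 + E)/(7*(g + (-37 + g)*(6 + g))))
s = -947433571667/4646446 (s = (-925 - 1*(-888))/(7*(-222 + 830² - 30*830)) - 1*203905 = (-925 + 888)/(7*(-222 + 688900 - 24900)) - 203905 = (⅐)*(-37)/663778 - 203905 = (⅐)*(1/663778)*(-37) - 203905 = -37/4646446 - 203905 = -947433571667/4646446 ≈ -2.0391e+5)
-s = -1*(-947433571667/4646446) = 947433571667/4646446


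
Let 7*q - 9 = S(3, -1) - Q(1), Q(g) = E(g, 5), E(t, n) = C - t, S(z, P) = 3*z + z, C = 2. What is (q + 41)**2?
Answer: 94249/49 ≈ 1923.4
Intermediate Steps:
S(z, P) = 4*z
E(t, n) = 2 - t
Q(g) = 2 - g
q = 20/7 (q = 9/7 + (4*3 - (2 - 1*1))/7 = 9/7 + (12 - (2 - 1))/7 = 9/7 + (12 - 1*1)/7 = 9/7 + (12 - 1)/7 = 9/7 + (1/7)*11 = 9/7 + 11/7 = 20/7 ≈ 2.8571)
(q + 41)**2 = (20/7 + 41)**2 = (307/7)**2 = 94249/49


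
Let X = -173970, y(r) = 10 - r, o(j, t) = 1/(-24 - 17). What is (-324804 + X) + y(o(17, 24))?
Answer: -20449323/41 ≈ -4.9876e+5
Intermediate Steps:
o(j, t) = -1/41 (o(j, t) = 1/(-41) = -1/41)
(-324804 + X) + y(o(17, 24)) = (-324804 - 173970) + (10 - 1*(-1/41)) = -498774 + (10 + 1/41) = -498774 + 411/41 = -20449323/41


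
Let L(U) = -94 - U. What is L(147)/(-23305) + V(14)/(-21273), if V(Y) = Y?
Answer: 685789/70823895 ≈ 0.0096830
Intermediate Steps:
L(147)/(-23305) + V(14)/(-21273) = (-94 - 1*147)/(-23305) + 14/(-21273) = (-94 - 147)*(-1/23305) + 14*(-1/21273) = -241*(-1/23305) - 2/3039 = 241/23305 - 2/3039 = 685789/70823895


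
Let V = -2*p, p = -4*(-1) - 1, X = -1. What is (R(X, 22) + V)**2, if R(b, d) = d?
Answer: 256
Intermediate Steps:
p = 3 (p = 4 - 1 = 3)
V = -6 (V = -2*3 = -6)
(R(X, 22) + V)**2 = (22 - 6)**2 = 16**2 = 256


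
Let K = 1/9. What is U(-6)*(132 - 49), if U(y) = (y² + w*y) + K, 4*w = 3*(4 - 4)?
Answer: 26975/9 ≈ 2997.2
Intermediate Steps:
K = ⅑ ≈ 0.11111
w = 0 (w = (3*(4 - 4))/4 = (3*0)/4 = (¼)*0 = 0)
U(y) = ⅑ + y² (U(y) = (y² + 0*y) + ⅑ = (y² + 0) + ⅑ = y² + ⅑ = ⅑ + y²)
U(-6)*(132 - 49) = (⅑ + (-6)²)*(132 - 49) = (⅑ + 36)*83 = (325/9)*83 = 26975/9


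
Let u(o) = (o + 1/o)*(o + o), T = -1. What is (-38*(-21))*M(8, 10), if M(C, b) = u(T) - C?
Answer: -3192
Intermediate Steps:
u(o) = 2*o*(o + 1/o) (u(o) = (o + 1/o)*(2*o) = 2*o*(o + 1/o))
M(C, b) = 4 - C (M(C, b) = (2 + 2*(-1)²) - C = (2 + 2*1) - C = (2 + 2) - C = 4 - C)
(-38*(-21))*M(8, 10) = (-38*(-21))*(4 - 1*8) = 798*(4 - 8) = 798*(-4) = -3192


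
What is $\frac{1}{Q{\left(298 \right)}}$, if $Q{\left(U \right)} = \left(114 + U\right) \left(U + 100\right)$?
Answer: $\frac{1}{163976} \approx 6.0985 \cdot 10^{-6}$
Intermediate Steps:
$Q{\left(U \right)} = \left(100 + U\right) \left(114 + U\right)$ ($Q{\left(U \right)} = \left(114 + U\right) \left(100 + U\right) = \left(100 + U\right) \left(114 + U\right)$)
$\frac{1}{Q{\left(298 \right)}} = \frac{1}{11400 + 298^{2} + 214 \cdot 298} = \frac{1}{11400 + 88804 + 63772} = \frac{1}{163976}$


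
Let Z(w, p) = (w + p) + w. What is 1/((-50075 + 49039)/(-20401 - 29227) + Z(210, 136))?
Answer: 12407/6898551 ≈ 0.0017985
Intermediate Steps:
Z(w, p) = p + 2*w (Z(w, p) = (p + w) + w = p + 2*w)
1/((-50075 + 49039)/(-20401 - 29227) + Z(210, 136)) = 1/((-50075 + 49039)/(-20401 - 29227) + (136 + 2*210)) = 1/(-1036/(-49628) + (136 + 420)) = 1/(-1036*(-1/49628) + 556) = 1/(259/12407 + 556) = 1/(6898551/12407) = 12407/6898551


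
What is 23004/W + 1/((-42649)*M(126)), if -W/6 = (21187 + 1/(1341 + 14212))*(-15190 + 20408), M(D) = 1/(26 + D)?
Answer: -131949231556565/36666256449312292 ≈ -0.0035987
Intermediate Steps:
W = -10316656366896/15553 (W = -6*(21187 + 1/(1341 + 14212))*(-15190 + 20408) = -6*(21187 + 1/15553)*5218 = -1977128472*5218/15553 = -6*1719442727816/15553 = -10316656366896/15553 ≈ -6.6332e+8)
23004/W + 1/((-42649)*M(126)) = 23004/(-10316656366896/15553) + 1/((-42649)*(1/(26 + 126))) = 23004*(-15553/10316656366896) - 1/(42649*(1/152)) = -29815101/859721363908 - 1/(42649*1/152) = -29815101/859721363908 - 1/42649*152 = -29815101/859721363908 - 152/42649 = -131949231556565/36666256449312292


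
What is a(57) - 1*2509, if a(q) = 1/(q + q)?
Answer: -286025/114 ≈ -2509.0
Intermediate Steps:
a(q) = 1/(2*q)
a(57) - 1*2509 = (½)/57 - 1*2509 = (½)*(1/57) - 2509 = 1/114 - 2509 = -286025/114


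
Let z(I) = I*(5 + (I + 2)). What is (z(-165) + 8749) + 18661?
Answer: 53480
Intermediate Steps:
z(I) = I*(7 + I) (z(I) = I*(5 + (2 + I)) = I*(7 + I))
(z(-165) + 8749) + 18661 = (-165*(7 - 165) + 8749) + 18661 = (-165*(-158) + 8749) + 18661 = (26070 + 8749) + 18661 = 34819 + 18661 = 53480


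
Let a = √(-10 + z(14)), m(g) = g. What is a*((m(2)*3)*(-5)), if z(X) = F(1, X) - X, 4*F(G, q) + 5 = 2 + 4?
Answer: -15*I*√95 ≈ -146.2*I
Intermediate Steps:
F(G, q) = ¼ (F(G, q) = -5/4 + (2 + 4)/4 = -5/4 + (¼)*6 = -5/4 + 3/2 = ¼)
z(X) = ¼ - X
a = I*√95/2 (a = √(-10 + (¼ - 1*14)) = √(-10 + (¼ - 14)) = √(-10 - 55/4) = √(-95/4) = I*√95/2 ≈ 4.8734*I)
a*((m(2)*3)*(-5)) = (I*√95/2)*((2*3)*(-5)) = (I*√95/2)*(6*(-5)) = (I*√95/2)*(-30) = -15*I*√95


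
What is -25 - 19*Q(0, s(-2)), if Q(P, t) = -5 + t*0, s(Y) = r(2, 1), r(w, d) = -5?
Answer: 70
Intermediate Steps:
s(Y) = -5
Q(P, t) = -5 (Q(P, t) = -5 + 0 = -5)
-25 - 19*Q(0, s(-2)) = -25 - 19*(-5) = -25 + 95 = 70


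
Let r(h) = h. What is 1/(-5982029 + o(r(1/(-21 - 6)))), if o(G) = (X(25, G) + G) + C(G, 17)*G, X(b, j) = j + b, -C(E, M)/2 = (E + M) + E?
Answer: -729/4360880056 ≈ -1.6717e-7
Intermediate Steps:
C(E, M) = -4*E - 2*M (C(E, M) = -2*((E + M) + E) = -2*(M + 2*E) = -4*E - 2*M)
X(b, j) = b + j
o(G) = 25 + 2*G + G*(-34 - 4*G) (o(G) = ((25 + G) + G) + (-4*G - 2*17)*G = (25 + 2*G) + (-4*G - 34)*G = (25 + 2*G) + (-34 - 4*G)*G = (25 + 2*G) + G*(-34 - 4*G) = 25 + 2*G + G*(-34 - 4*G))
1/(-5982029 + o(r(1/(-21 - 6)))) = 1/(-5982029 + (25 - 32/(-21 - 6) - 4/(-21 - 6)²)) = 1/(-5982029 + (25 - 32/(-27) - 4*(1/(-27))²)) = 1/(-5982029 + (25 - 32*(-1/27) - 4*(-1/27)²)) = 1/(-5982029 + (25 + 32/27 - 4*1/729)) = 1/(-5982029 + (25 + 32/27 - 4/729)) = 1/(-5982029 + 19085/729) = 1/(-4360880056/729) = -729/4360880056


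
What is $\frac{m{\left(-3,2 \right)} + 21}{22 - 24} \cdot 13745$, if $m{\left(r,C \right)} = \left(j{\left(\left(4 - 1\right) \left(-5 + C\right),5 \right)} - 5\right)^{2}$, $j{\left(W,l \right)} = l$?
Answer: $- \frac{288645}{2} \approx -1.4432 \cdot 10^{5}$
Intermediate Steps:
$m{\left(r,C \right)} = 0$ ($m{\left(r,C \right)} = \left(5 - 5\right)^{2} = 0^{2} = 0$)
$\frac{m{\left(-3,2 \right)} + 21}{22 - 24} \cdot 13745 = \frac{0 + 21}{22 - 24} \cdot 13745 = \frac{21}{-2} \cdot 13745 = 21 \left(- \frac{1}{2}\right) 13745 = \left(- \frac{21}{2}\right) 13745 = - \frac{288645}{2}$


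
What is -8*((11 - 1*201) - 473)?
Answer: 5304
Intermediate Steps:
-8*((11 - 1*201) - 473) = -8*((11 - 201) - 473) = -8*(-190 - 473) = -8*(-663) = 5304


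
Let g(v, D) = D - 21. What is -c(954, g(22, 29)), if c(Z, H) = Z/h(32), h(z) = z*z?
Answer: -477/512 ≈ -0.93164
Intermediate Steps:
h(z) = z²
g(v, D) = -21 + D
c(Z, H) = Z/1024 (c(Z, H) = Z/(32²) = Z/1024)
-c(954, g(22, 29)) = -954/1024 = -1*477/512 = -477/512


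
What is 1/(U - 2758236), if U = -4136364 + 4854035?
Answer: -1/2040565 ≈ -4.9006e-7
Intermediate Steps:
U = 717671
1/(U - 2758236) = 1/(717671 - 2758236) = 1/(-2040565) = -1/2040565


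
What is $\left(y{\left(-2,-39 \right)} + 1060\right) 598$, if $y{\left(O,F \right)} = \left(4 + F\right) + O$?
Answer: $611754$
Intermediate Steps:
$y{\left(O,F \right)} = 4 + F + O$
$\left(y{\left(-2,-39 \right)} + 1060\right) 598 = \left(\left(4 - 39 - 2\right) + 1060\right) 598 = \left(-37 + 1060\right) 598 = 1023 \cdot 598 = 611754$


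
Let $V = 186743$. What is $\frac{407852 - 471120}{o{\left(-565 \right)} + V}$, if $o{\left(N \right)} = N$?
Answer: $- \frac{31634}{93089} \approx -0.33983$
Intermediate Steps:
$\frac{407852 - 471120}{o{\left(-565 \right)} + V} = \frac{407852 - 471120}{-565 + 186743} = - \frac{63268}{186178} = \left(-63268\right) \frac{1}{186178} = - \frac{31634}{93089}$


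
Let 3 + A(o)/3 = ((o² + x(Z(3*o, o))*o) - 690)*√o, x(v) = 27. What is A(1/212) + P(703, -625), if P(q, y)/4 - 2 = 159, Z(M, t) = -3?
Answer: 635 - 93016905*√53/4764064 ≈ 492.86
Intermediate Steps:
P(q, y) = 644 (P(q, y) = 8 + 4*159 = 8 + 636 = 644)
A(o) = -9 + 3*√o*(-690 + o² + 27*o) (A(o) = -9 + 3*(((o² + 27*o) - 690)*√o) = -9 + 3*((-690 + o² + 27*o)*√o) = -9 + 3*(√o*(-690 + o² + 27*o)) = -9 + 3*√o*(-690 + o² + 27*o))
A(1/212) + P(703, -625) = (-9 - 2070*√53/106 + 3*(1/212)^(5/2) + 81*(1/212)^(3/2)) + 644 = (-9 - 1035*√53/53 + 3*(1/212)^(5/2) + 81*(1/212)^(3/2)) + 644 = (-9 - 1035*√53/53 + 3*(√53/4764064) + 81*(√53/22472)) + 644 = (-9 - 1035*√53/53 + 3*√53/4764064 + 81*√53/22472) + 644 = (-9 - 93016905*√53/4764064) + 644 = 635 - 93016905*√53/4764064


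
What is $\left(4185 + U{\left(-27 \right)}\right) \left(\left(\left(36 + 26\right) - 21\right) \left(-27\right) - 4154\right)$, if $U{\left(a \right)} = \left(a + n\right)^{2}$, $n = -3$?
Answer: $-26752185$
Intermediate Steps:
$U{\left(a \right)} = \left(-3 + a\right)^{2}$ ($U{\left(a \right)} = \left(a - 3\right)^{2} = \left(-3 + a\right)^{2}$)
$\left(4185 + U{\left(-27 \right)}\right) \left(\left(\left(36 + 26\right) - 21\right) \left(-27\right) - 4154\right) = \left(4185 + \left(-3 - 27\right)^{2}\right) \left(\left(\left(36 + 26\right) - 21\right) \left(-27\right) - 4154\right) = \left(4185 + \left(-30\right)^{2}\right) \left(\left(62 - 21\right) \left(-27\right) - 4154\right) = \left(4185 + 900\right) \left(41 \left(-27\right) - 4154\right) = 5085 \left(-1107 - 4154\right) = 5085 \left(-5261\right) = -26752185$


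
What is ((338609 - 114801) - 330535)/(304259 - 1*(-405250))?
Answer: -106727/709509 ≈ -0.15042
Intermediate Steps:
((338609 - 114801) - 330535)/(304259 - 1*(-405250)) = (223808 - 330535)/(304259 + 405250) = -106727/709509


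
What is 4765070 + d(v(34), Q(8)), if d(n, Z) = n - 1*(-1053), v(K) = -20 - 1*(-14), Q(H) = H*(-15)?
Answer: 4766117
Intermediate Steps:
Q(H) = -15*H
v(K) = -6 (v(K) = -20 + 14 = -6)
d(n, Z) = 1053 + n (d(n, Z) = n + 1053 = 1053 + n)
4765070 + d(v(34), Q(8)) = 4765070 + (1053 - 6) = 4765070 + 1047 = 4766117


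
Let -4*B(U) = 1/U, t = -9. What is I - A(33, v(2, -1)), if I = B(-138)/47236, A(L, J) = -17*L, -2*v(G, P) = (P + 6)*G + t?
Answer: 14627666593/26074272 ≈ 561.00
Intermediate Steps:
B(U) = -1/(4*U)
v(G, P) = 9/2 - G*(6 + P)/2 (v(G, P) = -((P + 6)*G - 9)/2 = -((6 + P)*G - 9)/2 = -(G*(6 + P) - 9)/2 = -(-9 + G*(6 + P))/2 = 9/2 - G*(6 + P)/2)
I = 1/26074272 (I = -¼/(-138)/47236 = -¼*(-1/138)*(1/47236) = (1/552)*(1/47236) = 1/26074272 ≈ 3.8352e-8)
I - A(33, v(2, -1)) = 1/26074272 - (-17)*33 = 1/26074272 - 1*(-561) = 1/26074272 + 561 = 14627666593/26074272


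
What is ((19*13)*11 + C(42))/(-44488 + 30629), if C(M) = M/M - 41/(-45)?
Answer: -122351/623655 ≈ -0.19618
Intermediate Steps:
C(M) = 86/45 (C(M) = 1 - 41*(-1/45) = 1 + 41/45 = 86/45)
((19*13)*11 + C(42))/(-44488 + 30629) = ((19*13)*11 + 86/45)/(-44488 + 30629) = (247*11 + 86/45)/(-13859) = (2717 + 86/45)*(-1/13859) = (122351/45)*(-1/13859) = -122351/623655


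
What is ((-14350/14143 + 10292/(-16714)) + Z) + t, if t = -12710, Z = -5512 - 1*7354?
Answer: -3023098175204/118193051 ≈ -25578.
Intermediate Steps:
Z = -12866 (Z = -5512 - 7354 = -12866)
((-14350/14143 + 10292/(-16714)) + Z) + t = ((-14350/14143 + 10292/(-16714)) - 12866) - 12710 = ((-14350*1/14143 + 10292*(-1/16714)) - 12866) - 12710 = ((-14350/14143 - 5146/8357) - 12866) - 12710 = (-192702828/118193051 - 12866) - 12710 = -1520864496994/118193051 - 12710 = -3023098175204/118193051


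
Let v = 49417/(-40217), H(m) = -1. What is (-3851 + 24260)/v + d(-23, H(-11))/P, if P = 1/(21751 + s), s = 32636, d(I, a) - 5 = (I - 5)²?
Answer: 2119729048278/49417 ≈ 4.2895e+7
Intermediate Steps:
d(I, a) = 5 + (-5 + I)² (d(I, a) = 5 + (I - 5)² = 5 + (-5 + I)²)
v = -49417/40217 (v = 49417*(-1/40217) = -49417/40217 ≈ -1.2288)
P = 1/54387 (P = 1/(21751 + 32636) = 1/54387 ≈ 1.8387e-5)
(-3851 + 24260)/v + d(-23, H(-11))/P = (-3851 + 24260)/(-49417/40217) + (5 + (-5 - 23)²)/(1/54387) = 20409*(-40217/49417) + (5 + (-28)²)*54387 = -820788753/49417 + (5 + 784)*54387 = -820788753/49417 + 789*54387 = -820788753/49417 + 42911343 = 2119729048278/49417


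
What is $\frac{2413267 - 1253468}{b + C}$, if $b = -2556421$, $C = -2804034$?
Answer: $- \frac{1159799}{5360455} \approx -0.21636$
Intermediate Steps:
$\frac{2413267 - 1253468}{b + C} = \frac{2413267 - 1253468}{-2556421 - 2804034} = \frac{1159799}{-5360455} = 1159799 \left(- \frac{1}{5360455}\right) = - \frac{1159799}{5360455}$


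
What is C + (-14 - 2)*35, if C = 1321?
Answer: 761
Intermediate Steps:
C + (-14 - 2)*35 = 1321 + (-14 - 2)*35 = 1321 - 16*35 = 1321 - 560 = 761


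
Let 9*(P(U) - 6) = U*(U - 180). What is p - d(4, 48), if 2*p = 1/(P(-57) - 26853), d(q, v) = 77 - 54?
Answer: -1165917/50692 ≈ -23.000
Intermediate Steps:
d(q, v) = 23
P(U) = 6 + U*(-180 + U)/9 (P(U) = 6 + (U*(U - 180))/9 = 6 + (U*(-180 + U))/9 = 6 + U*(-180 + U)/9)
p = -1/50692 (p = 1/(2*((6 - 20*(-57) + (⅑)*(-57)²) - 26853)) = 1/(2*((6 + 1140 + (⅑)*3249) - 26853)) = 1/(2*((6 + 1140 + 361) - 26853)) = 1/(2*(1507 - 26853)) = (½)/(-25346) = (½)*(-1/25346) = -1/50692 ≈ -1.9727e-5)
p - d(4, 48) = -1/50692 - 1*23 = -1/50692 - 23 = -1165917/50692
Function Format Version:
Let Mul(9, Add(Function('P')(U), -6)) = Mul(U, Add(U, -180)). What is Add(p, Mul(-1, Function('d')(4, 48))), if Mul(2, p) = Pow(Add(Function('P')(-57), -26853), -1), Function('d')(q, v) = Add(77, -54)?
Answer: Rational(-1165917, 50692) ≈ -23.000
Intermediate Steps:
Function('d')(q, v) = 23
Function('P')(U) = Add(6, Mul(Rational(1, 9), U, Add(-180, U))) (Function('P')(U) = Add(6, Mul(Rational(1, 9), Mul(U, Add(U, -180)))) = Add(6, Mul(Rational(1, 9), Mul(U, Add(-180, U)))) = Add(6, Mul(Rational(1, 9), U, Add(-180, U))))
p = Rational(-1, 50692) (p = Mul(Rational(1, 2), Pow(Add(Add(6, Mul(-20, -57), Mul(Rational(1, 9), Pow(-57, 2))), -26853), -1)) = Mul(Rational(1, 2), Pow(Add(Add(6, 1140, Mul(Rational(1, 9), 3249)), -26853), -1)) = Mul(Rational(1, 2), Pow(Add(Add(6, 1140, 361), -26853), -1)) = Mul(Rational(1, 2), Pow(Add(1507, -26853), -1)) = Mul(Rational(1, 2), Pow(-25346, -1)) = Mul(Rational(1, 2), Rational(-1, 25346)) = Rational(-1, 50692) ≈ -1.9727e-5)
Add(p, Mul(-1, Function('d')(4, 48))) = Add(Rational(-1, 50692), Mul(-1, 23)) = Add(Rational(-1, 50692), -23) = Rational(-1165917, 50692)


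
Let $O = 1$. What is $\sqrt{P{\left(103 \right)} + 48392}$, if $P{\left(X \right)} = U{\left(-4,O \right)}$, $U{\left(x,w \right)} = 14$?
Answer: $\sqrt{48406} \approx 220.01$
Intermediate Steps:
$P{\left(X \right)} = 14$
$\sqrt{P{\left(103 \right)} + 48392} = \sqrt{14 + 48392} = \sqrt{48406}$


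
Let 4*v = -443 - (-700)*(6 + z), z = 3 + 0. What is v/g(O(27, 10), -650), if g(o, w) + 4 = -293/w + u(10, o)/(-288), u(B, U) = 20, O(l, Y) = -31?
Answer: -34263450/84677 ≈ -404.64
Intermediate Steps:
z = 3
g(o, w) = -293/72 - 293/w (g(o, w) = -4 + (-293/w + 20/(-288)) = -4 + (-293/w + 20*(-1/288)) = -4 + (-293/w - 5/72) = -4 + (-5/72 - 293/w) = -293/72 - 293/w)
v = 5857/4 (v = (-443 - (-700)*(6 + 3))/4 = (-443 - (-700)*9)/4 = (-443 - 100*(-63))/4 = (-443 + 6300)/4 = (¼)*5857 = 5857/4 ≈ 1464.3)
v/g(O(27, 10), -650) = 5857/(4*(-293/72 - 293/(-650))) = 5857/(4*(-293/72 - 293*(-1/650))) = 5857/(4*(-293/72 + 293/650)) = 5857/(4*(-84677/23400)) = (5857/4)*(-23400/84677) = -34263450/84677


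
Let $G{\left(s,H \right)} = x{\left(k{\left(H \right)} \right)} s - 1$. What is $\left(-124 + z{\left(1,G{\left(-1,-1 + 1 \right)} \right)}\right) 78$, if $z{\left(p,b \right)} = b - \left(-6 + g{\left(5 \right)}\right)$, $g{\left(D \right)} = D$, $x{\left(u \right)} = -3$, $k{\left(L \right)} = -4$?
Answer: $-9438$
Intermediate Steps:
$G{\left(s,H \right)} = -1 - 3 s$ ($G{\left(s,H \right)} = - 3 s - 1 = -1 - 3 s$)
$z{\left(p,b \right)} = 1 + b$ ($z{\left(p,b \right)} = b + \left(6 - 5\right) = b + 1 = 1 + b$)
$\left(-124 + z{\left(1,G{\left(-1,-1 + 1 \right)} \right)}\right) 78 = \left(-124 + \left(1 - -2\right)\right) 78 = \left(-124 + \left(1 + \left(-1 + 3\right)\right)\right) 78 = \left(-124 + \left(1 + 2\right)\right) 78 = \left(-124 + 3\right) 78 = \left(-121\right) 78 = -9438$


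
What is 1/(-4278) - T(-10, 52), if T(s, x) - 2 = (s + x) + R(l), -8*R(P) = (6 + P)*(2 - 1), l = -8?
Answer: -378605/8556 ≈ -44.250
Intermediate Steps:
R(P) = -¾ - P/8 (R(P) = -(6 + P)*(2 - 1)/8 = -(6 + P)/8 = -¾ - P/8)
T(s, x) = 9/4 + s + x (T(s, x) = 2 + ((s + x) + (-¾ - ⅛*(-8))) = 2 + ((s + x) + (-¾ + 1)) = 2 + ((s + x) + ¼) = 2 + (¼ + s + x) = 9/4 + s + x)
1/(-4278) - T(-10, 52) = 1/(-4278) - (9/4 - 10 + 52) = -1/4278 - 1*177/4 = -1/4278 - 177/4 = -378605/8556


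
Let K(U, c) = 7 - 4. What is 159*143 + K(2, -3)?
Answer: 22740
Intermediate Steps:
K(U, c) = 3
159*143 + K(2, -3) = 159*143 + 3 = 22737 + 3 = 22740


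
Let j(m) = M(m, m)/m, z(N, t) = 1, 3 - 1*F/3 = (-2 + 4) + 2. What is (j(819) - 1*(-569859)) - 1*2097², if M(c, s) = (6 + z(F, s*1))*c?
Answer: -3827543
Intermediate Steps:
F = -3 (F = 9 - 3*((-2 + 4) + 2) = 9 - 3*(2 + 2) = 9 - 3*4 = 9 - 12 = -3)
M(c, s) = 7*c (M(c, s) = (6 + 1)*c = 7*c)
j(m) = 7 (j(m) = (7*m)/m = 7)
(j(819) - 1*(-569859)) - 1*2097² = (7 - 1*(-569859)) - 1*2097² = (7 + 569859) - 1*4397409 = 569866 - 4397409 = -3827543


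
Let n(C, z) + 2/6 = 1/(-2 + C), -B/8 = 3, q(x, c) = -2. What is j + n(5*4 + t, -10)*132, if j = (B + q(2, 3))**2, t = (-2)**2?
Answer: 638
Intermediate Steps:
t = 4
B = -24 (B = -8*3 = -24)
n(C, z) = -1/3 + 1/(-2 + C)
j = 676 (j = (-24 - 2)**2 = (-26)**2 = 676)
j + n(5*4 + t, -10)*132 = 676 + ((5 - (5*4 + 4))/(3*(-2 + (5*4 + 4))))*132 = 676 + ((5 - (20 + 4))/(3*(-2 + (20 + 4))))*132 = 676 + ((5 - 1*24)/(3*(-2 + 24)))*132 = 676 + ((1/3)*(5 - 24)/22)*132 = 676 + ((1/3)*(1/22)*(-19))*132 = 676 - 19/66*132 = 676 - 38 = 638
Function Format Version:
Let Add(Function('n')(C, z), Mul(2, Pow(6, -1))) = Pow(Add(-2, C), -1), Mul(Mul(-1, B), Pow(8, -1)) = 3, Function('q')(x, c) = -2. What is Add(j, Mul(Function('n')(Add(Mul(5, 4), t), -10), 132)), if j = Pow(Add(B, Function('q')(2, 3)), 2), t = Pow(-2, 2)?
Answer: 638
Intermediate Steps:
t = 4
B = -24 (B = Mul(-8, 3) = -24)
Function('n')(C, z) = Add(Rational(-1, 3), Pow(Add(-2, C), -1))
j = 676 (j = Pow(Add(-24, -2), 2) = Pow(-26, 2) = 676)
Add(j, Mul(Function('n')(Add(Mul(5, 4), t), -10), 132)) = Add(676, Mul(Mul(Rational(1, 3), Pow(Add(-2, Add(Mul(5, 4), 4)), -1), Add(5, Mul(-1, Add(Mul(5, 4), 4)))), 132)) = Add(676, Mul(Mul(Rational(1, 3), Pow(Add(-2, Add(20, 4)), -1), Add(5, Mul(-1, Add(20, 4)))), 132)) = Add(676, Mul(Mul(Rational(1, 3), Pow(Add(-2, 24), -1), Add(5, Mul(-1, 24))), 132)) = Add(676, Mul(Mul(Rational(1, 3), Pow(22, -1), Add(5, -24)), 132)) = Add(676, Mul(Mul(Rational(1, 3), Rational(1, 22), -19), 132)) = Add(676, Mul(Rational(-19, 66), 132)) = Add(676, -38) = 638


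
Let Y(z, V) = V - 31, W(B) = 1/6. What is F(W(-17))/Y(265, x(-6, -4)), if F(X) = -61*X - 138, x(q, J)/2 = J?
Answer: 889/234 ≈ 3.7991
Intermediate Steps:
x(q, J) = 2*J
W(B) = ⅙
Y(z, V) = -31 + V
F(X) = -138 - 61*X
F(W(-17))/Y(265, x(-6, -4)) = (-138 - 61*⅙)/(-31 + 2*(-4)) = (-138 - 61/6)/(-31 - 8) = -889/6/(-39) = -889/6*(-1/39) = 889/234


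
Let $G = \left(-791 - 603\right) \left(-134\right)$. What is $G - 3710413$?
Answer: $-3523617$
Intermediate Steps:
$G = 186796$ ($G = \left(-1394\right) \left(-134\right) = 186796$)
$G - 3710413 = 186796 - 3710413 = -3523617$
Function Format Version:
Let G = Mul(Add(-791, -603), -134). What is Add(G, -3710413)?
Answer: -3523617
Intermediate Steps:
G = 186796 (G = Mul(-1394, -134) = 186796)
Add(G, -3710413) = Add(186796, -3710413) = -3523617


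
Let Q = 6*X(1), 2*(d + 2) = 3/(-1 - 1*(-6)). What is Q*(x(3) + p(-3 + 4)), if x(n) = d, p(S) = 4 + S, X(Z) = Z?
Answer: 99/5 ≈ 19.800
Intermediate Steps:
d = -17/10 (d = -2 + (3/(-1 - 1*(-6)))/2 = -2 + (3/(-1 + 6))/2 = -2 + (3/5)/2 = -2 + (3*(⅕))/2 = -2 + (½)*(⅗) = -2 + 3/10 = -17/10 ≈ -1.7000)
Q = 6 (Q = 6*1 = 6)
x(n) = -17/10
Q*(x(3) + p(-3 + 4)) = 6*(-17/10 + (4 + (-3 + 4))) = 6*(-17/10 + (4 + 1)) = 6*(-17/10 + 5) = 6*(33/10) = 99/5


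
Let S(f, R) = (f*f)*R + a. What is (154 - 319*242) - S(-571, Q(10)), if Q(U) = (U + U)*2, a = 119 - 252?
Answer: -13118551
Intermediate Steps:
a = -133
Q(U) = 4*U (Q(U) = (2*U)*2 = 4*U)
S(f, R) = -133 + R*f**2 (S(f, R) = (f*f)*R - 133 = f**2*R - 133 = R*f**2 - 133 = -133 + R*f**2)
(154 - 319*242) - S(-571, Q(10)) = (154 - 319*242) - (-133 + (4*10)*(-571)**2) = (154 - 77198) - (-133 + 40*326041) = -77044 - (-133 + 13041640) = -77044 - 1*13041507 = -77044 - 13041507 = -13118551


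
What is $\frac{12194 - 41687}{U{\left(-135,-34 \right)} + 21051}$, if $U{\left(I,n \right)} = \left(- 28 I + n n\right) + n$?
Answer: $- \frac{9831}{8651} \approx -1.1364$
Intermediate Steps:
$U{\left(I,n \right)} = n + n^{2} - 28 I$ ($U{\left(I,n \right)} = \left(- 28 I + n^{2}\right) + n = \left(n^{2} - 28 I\right) + n = n + n^{2} - 28 I$)
$\frac{12194 - 41687}{U{\left(-135,-34 \right)} + 21051} = \frac{12194 - 41687}{\left(-34 + \left(-34\right)^{2} - -3780\right) + 21051} = - \frac{29493}{\left(-34 + 1156 + 3780\right) + 21051} = - \frac{29493}{4902 + 21051} = - \frac{29493}{25953} = \left(-29493\right) \frac{1}{25953} = - \frac{9831}{8651}$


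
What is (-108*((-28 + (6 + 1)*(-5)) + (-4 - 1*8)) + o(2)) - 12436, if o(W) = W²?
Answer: -4332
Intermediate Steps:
(-108*((-28 + (6 + 1)*(-5)) + (-4 - 1*8)) + o(2)) - 12436 = (-108*((-28 + (6 + 1)*(-5)) + (-4 - 1*8)) + 2²) - 12436 = (-108*((-28 + 7*(-5)) + (-4 - 8)) + 4) - 12436 = (-108*((-28 - 35) - 12) + 4) - 12436 = (-108*(-63 - 12) + 4) - 12436 = (-108*(-75) + 4) - 12436 = (8100 + 4) - 12436 = 8104 - 12436 = -4332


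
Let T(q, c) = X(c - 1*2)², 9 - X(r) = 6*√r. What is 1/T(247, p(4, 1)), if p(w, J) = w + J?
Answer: 7/27 + 4*√3/27 ≈ 0.51586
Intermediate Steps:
X(r) = 9 - 6*√r
p(w, J) = J + w
T(q, c) = (9 - 6*√(-2 + c))² (T(q, c) = (9 - 6*√(c - 1*2))² = (9 - 6*√(c - 2))² = (9 - 6*√(-2 + c))²)
1/T(247, p(4, 1)) = 1/(9*(-3 + 2*√(-2 + (1 + 4)))²) = 1/(9*(-3 + 2*√(-2 + 5))²) = 1/(9*(-3 + 2*√3)²)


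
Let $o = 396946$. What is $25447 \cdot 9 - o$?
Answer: $-167923$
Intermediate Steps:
$25447 \cdot 9 - o = 25447 \cdot 9 - 396946 = 229023 - 396946 = -167923$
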